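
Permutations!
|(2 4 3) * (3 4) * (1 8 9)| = 6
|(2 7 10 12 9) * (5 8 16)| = |(2 7 10 12 9)(5 8 16)| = 15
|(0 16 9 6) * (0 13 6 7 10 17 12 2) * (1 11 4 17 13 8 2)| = |(0 16 9 7 10 13 6 8 2)(1 11 4 17 12)| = 45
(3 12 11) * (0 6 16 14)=(0 6 16 14)(3 12 11)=[6, 1, 2, 12, 4, 5, 16, 7, 8, 9, 10, 3, 11, 13, 0, 15, 14]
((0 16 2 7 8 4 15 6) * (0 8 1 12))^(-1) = (0 12 1 7 2 16)(4 8 6 15)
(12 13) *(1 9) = [0, 9, 2, 3, 4, 5, 6, 7, 8, 1, 10, 11, 13, 12] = (1 9)(12 13)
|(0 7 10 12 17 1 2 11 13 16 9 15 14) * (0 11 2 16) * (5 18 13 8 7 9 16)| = |(0 9 15 14 11 8 7 10 12 17 1 5 18 13)| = 14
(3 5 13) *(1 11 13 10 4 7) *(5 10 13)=[0, 11, 2, 10, 7, 13, 6, 1, 8, 9, 4, 5, 12, 3]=(1 11 5 13 3 10 4 7)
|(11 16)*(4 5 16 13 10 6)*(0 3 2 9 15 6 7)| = |(0 3 2 9 15 6 4 5 16 11 13 10 7)| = 13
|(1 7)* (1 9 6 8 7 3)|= |(1 3)(6 8 7 9)|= 4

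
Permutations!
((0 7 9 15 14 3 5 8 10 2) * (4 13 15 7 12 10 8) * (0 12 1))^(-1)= ((0 1)(2 12 10)(3 5 4 13 15 14)(7 9))^(-1)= (0 1)(2 10 12)(3 14 15 13 4 5)(7 9)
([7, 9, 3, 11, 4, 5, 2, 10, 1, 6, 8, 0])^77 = [2, 7, 1, 9, 4, 5, 8, 3, 0, 10, 11, 6]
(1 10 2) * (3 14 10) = [0, 3, 1, 14, 4, 5, 6, 7, 8, 9, 2, 11, 12, 13, 10] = (1 3 14 10 2)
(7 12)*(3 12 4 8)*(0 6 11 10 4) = (0 6 11 10 4 8 3 12 7) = [6, 1, 2, 12, 8, 5, 11, 0, 3, 9, 4, 10, 7]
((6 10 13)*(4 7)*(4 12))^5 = ((4 7 12)(6 10 13))^5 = (4 12 7)(6 13 10)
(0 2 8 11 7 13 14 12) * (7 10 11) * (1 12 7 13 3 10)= [2, 12, 8, 10, 4, 5, 6, 3, 13, 9, 11, 1, 0, 14, 7]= (0 2 8 13 14 7 3 10 11 1 12)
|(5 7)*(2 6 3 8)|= 4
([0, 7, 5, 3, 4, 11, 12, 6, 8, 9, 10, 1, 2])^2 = (1 6 2 11 7 12 5)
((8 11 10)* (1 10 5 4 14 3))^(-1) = (1 3 14 4 5 11 8 10)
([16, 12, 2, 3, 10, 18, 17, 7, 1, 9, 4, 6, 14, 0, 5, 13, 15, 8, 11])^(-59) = (0 16 15 13)(1 18 8 5 17 14 6 12 11)(4 10)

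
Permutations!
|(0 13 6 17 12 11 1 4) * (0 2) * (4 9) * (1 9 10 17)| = 11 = |(0 13 6 1 10 17 12 11 9 4 2)|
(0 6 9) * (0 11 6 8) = (0 8)(6 9 11) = [8, 1, 2, 3, 4, 5, 9, 7, 0, 11, 10, 6]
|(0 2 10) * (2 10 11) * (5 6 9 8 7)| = 10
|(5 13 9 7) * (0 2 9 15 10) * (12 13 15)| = |(0 2 9 7 5 15 10)(12 13)| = 14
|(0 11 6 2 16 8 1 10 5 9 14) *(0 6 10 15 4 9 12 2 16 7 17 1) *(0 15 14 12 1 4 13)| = 66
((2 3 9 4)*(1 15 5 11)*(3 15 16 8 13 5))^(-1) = ((1 16 8 13 5 11)(2 15 3 9 4))^(-1) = (1 11 5 13 8 16)(2 4 9 3 15)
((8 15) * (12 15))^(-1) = (8 15 12)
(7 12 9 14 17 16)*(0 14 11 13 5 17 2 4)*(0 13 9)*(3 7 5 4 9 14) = (0 3 7 12)(2 9 11 14)(4 13)(5 17 16) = [3, 1, 9, 7, 13, 17, 6, 12, 8, 11, 10, 14, 0, 4, 2, 15, 5, 16]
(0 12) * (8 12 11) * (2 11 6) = (0 6 2 11 8 12) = [6, 1, 11, 3, 4, 5, 2, 7, 12, 9, 10, 8, 0]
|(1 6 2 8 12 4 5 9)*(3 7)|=8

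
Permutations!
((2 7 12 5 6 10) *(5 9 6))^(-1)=(2 10 6 9 12 7)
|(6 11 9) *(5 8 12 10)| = 12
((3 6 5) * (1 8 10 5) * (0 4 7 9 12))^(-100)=(12)(1 10 3)(5 6 8)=((0 4 7 9 12)(1 8 10 5 3 6))^(-100)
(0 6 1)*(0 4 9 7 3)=[6, 4, 2, 0, 9, 5, 1, 3, 8, 7]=(0 6 1 4 9 7 3)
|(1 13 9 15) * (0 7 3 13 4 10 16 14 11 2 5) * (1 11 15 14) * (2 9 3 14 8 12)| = |(0 7 14 15 11 9 8 12 2 5)(1 4 10 16)(3 13)| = 20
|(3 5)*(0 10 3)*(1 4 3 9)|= |(0 10 9 1 4 3 5)|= 7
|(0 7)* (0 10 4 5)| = 5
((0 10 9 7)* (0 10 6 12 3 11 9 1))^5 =((0 6 12 3 11 9 7 10 1))^5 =(0 9 6 7 12 10 3 1 11)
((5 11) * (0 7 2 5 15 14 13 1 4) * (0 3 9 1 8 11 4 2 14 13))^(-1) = ((0 7 14)(1 2 5 4 3 9)(8 11 15 13))^(-1) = (0 14 7)(1 9 3 4 5 2)(8 13 15 11)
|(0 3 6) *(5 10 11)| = 3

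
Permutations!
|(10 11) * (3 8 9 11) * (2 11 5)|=|(2 11 10 3 8 9 5)|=7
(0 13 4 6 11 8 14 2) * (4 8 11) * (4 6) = (0 13 8 14 2) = [13, 1, 0, 3, 4, 5, 6, 7, 14, 9, 10, 11, 12, 8, 2]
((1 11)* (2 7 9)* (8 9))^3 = (1 11)(2 9 8 7)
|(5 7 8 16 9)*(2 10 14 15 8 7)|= |(2 10 14 15 8 16 9 5)|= 8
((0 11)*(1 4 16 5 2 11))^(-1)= (0 11 2 5 16 4 1)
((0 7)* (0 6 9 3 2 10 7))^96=((2 10 7 6 9 3))^96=(10)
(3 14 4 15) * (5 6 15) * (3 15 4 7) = [0, 1, 2, 14, 5, 6, 4, 3, 8, 9, 10, 11, 12, 13, 7, 15] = (15)(3 14 7)(4 5 6)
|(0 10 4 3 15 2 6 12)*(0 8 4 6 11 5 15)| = |(0 10 6 12 8 4 3)(2 11 5 15)| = 28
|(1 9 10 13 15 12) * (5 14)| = 6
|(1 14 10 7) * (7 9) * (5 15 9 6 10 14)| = 10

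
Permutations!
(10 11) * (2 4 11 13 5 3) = (2 4 11 10 13 5 3) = [0, 1, 4, 2, 11, 3, 6, 7, 8, 9, 13, 10, 12, 5]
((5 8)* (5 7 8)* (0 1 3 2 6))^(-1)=(0 6 2 3 1)(7 8)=((0 1 3 2 6)(7 8))^(-1)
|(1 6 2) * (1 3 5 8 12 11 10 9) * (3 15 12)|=|(1 6 2 15 12 11 10 9)(3 5 8)|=24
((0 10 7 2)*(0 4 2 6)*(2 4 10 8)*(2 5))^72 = (0 5 10 6 8 2 7)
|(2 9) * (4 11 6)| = 6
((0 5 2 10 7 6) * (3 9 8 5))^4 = (0 5 6 8 7 9 10 3 2)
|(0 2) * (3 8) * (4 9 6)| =6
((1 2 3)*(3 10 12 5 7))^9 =((1 2 10 12 5 7 3))^9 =(1 10 5 3 2 12 7)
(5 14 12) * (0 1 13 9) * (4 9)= (0 1 13 4 9)(5 14 12)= [1, 13, 2, 3, 9, 14, 6, 7, 8, 0, 10, 11, 5, 4, 12]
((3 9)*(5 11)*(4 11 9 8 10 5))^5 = (4 11)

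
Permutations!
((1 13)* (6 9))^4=(13)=((1 13)(6 9))^4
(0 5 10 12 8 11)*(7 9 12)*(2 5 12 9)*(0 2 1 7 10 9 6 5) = (0 12 8 11 2)(1 7)(5 9 6) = [12, 7, 0, 3, 4, 9, 5, 1, 11, 6, 10, 2, 8]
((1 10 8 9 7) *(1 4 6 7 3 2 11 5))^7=(1 5 11 2 3 9 8 10)(4 6 7)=((1 10 8 9 3 2 11 5)(4 6 7))^7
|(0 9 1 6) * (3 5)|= 4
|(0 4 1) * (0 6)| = |(0 4 1 6)| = 4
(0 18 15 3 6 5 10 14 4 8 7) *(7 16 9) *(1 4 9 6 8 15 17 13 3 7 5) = (0 18 17 13 3 8 16 6 1 4 15 7)(5 10 14 9) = [18, 4, 2, 8, 15, 10, 1, 0, 16, 5, 14, 11, 12, 3, 9, 7, 6, 13, 17]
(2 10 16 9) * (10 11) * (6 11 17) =(2 17 6 11 10 16 9) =[0, 1, 17, 3, 4, 5, 11, 7, 8, 2, 16, 10, 12, 13, 14, 15, 9, 6]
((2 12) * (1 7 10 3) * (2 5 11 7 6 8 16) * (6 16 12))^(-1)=(1 3 10 7 11 5 12 8 6 2 16)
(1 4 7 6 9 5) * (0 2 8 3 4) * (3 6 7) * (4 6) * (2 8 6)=(0 8 4 3 2 6 9 5 1)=[8, 0, 6, 2, 3, 1, 9, 7, 4, 5]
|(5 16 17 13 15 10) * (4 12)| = 6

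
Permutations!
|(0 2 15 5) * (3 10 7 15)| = 7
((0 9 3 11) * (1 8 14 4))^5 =(0 9 3 11)(1 8 14 4)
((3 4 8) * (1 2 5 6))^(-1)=(1 6 5 2)(3 8 4)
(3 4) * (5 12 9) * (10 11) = (3 4)(5 12 9)(10 11) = [0, 1, 2, 4, 3, 12, 6, 7, 8, 5, 11, 10, 9]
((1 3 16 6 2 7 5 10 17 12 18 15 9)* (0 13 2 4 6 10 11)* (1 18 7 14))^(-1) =((0 13 2 14 1 3 16 10 17 12 7 5 11)(4 6)(9 18 15))^(-1) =(0 11 5 7 12 17 10 16 3 1 14 2 13)(4 6)(9 15 18)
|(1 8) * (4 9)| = |(1 8)(4 9)| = 2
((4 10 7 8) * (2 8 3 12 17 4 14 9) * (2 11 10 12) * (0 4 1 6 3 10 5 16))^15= (0 4 12 17 1 6 3 2 8 14 9 11 5 16)(7 10)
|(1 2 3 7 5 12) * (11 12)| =7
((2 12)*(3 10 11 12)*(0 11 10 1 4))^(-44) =(0 1 2 11 4 3 12) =((0 11 12 2 3 1 4))^(-44)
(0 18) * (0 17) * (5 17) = (0 18 5 17) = [18, 1, 2, 3, 4, 17, 6, 7, 8, 9, 10, 11, 12, 13, 14, 15, 16, 0, 5]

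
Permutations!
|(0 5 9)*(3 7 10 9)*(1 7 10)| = 10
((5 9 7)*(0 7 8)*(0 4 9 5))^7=((0 7)(4 9 8))^7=(0 7)(4 9 8)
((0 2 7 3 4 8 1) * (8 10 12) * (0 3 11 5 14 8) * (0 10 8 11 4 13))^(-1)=((0 2 7 4 8 1 3 13)(5 14 11)(10 12))^(-1)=(0 13 3 1 8 4 7 2)(5 11 14)(10 12)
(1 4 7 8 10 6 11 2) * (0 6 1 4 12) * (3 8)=[6, 12, 4, 8, 7, 5, 11, 3, 10, 9, 1, 2, 0]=(0 6 11 2 4 7 3 8 10 1 12)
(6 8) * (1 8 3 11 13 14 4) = (1 8 6 3 11 13 14 4) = [0, 8, 2, 11, 1, 5, 3, 7, 6, 9, 10, 13, 12, 14, 4]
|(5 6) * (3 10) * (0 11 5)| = 4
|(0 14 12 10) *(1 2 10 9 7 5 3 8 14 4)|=35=|(0 4 1 2 10)(3 8 14 12 9 7 5)|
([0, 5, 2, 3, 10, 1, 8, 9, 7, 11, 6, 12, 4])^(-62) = [0, 1, 2, 3, 6, 5, 7, 11, 9, 12, 8, 4, 10]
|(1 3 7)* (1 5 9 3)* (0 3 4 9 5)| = 6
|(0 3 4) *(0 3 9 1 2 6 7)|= |(0 9 1 2 6 7)(3 4)|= 6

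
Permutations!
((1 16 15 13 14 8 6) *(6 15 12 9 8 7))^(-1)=((1 16 12 9 8 15 13 14 7 6))^(-1)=(1 6 7 14 13 15 8 9 12 16)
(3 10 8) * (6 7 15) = (3 10 8)(6 7 15) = [0, 1, 2, 10, 4, 5, 7, 15, 3, 9, 8, 11, 12, 13, 14, 6]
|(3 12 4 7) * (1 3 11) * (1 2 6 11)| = |(1 3 12 4 7)(2 6 11)| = 15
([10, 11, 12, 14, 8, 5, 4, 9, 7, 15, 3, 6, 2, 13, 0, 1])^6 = [3, 9, 2, 0, 11, 5, 1, 4, 6, 8, 14, 15, 12, 13, 10, 7]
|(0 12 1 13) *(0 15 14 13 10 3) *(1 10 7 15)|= 20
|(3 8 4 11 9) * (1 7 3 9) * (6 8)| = |(1 7 3 6 8 4 11)| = 7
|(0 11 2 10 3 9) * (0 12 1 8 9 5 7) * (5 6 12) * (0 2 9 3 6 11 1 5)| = 6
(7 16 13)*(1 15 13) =[0, 15, 2, 3, 4, 5, 6, 16, 8, 9, 10, 11, 12, 7, 14, 13, 1] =(1 15 13 7 16)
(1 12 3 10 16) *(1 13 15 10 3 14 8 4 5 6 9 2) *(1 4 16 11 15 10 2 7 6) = (1 12 14 8 16 13 10 11 15 2 4 5)(6 9 7) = [0, 12, 4, 3, 5, 1, 9, 6, 16, 7, 11, 15, 14, 10, 8, 2, 13]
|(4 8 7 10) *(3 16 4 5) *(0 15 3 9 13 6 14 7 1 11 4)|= |(0 15 3 16)(1 11 4 8)(5 9 13 6 14 7 10)|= 28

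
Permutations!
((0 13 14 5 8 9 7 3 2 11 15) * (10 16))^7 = (0 3 5 15 7 14 11 9 13 2 8)(10 16)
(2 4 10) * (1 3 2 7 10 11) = (1 3 2 4 11)(7 10) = [0, 3, 4, 2, 11, 5, 6, 10, 8, 9, 7, 1]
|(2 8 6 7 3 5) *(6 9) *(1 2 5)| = 7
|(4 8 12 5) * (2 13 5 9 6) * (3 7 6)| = |(2 13 5 4 8 12 9 3 7 6)| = 10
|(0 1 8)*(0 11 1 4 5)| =3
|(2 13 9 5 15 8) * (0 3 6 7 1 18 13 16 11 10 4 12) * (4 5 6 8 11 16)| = |(0 3 8 2 4 12)(1 18 13 9 6 7)(5 15 11 10)| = 12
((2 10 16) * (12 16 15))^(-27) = (2 12 10 16 15)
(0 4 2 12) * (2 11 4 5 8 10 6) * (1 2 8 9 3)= (0 5 9 3 1 2 12)(4 11)(6 8 10)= [5, 2, 12, 1, 11, 9, 8, 7, 10, 3, 6, 4, 0]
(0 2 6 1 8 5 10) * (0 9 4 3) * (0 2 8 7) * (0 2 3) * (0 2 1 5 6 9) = [8, 7, 9, 3, 2, 10, 5, 1, 6, 4, 0] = (0 8 6 5 10)(1 7)(2 9 4)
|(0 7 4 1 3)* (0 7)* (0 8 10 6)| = |(0 8 10 6)(1 3 7 4)| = 4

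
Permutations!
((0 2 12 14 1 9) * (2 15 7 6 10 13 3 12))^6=((0 15 7 6 10 13 3 12 14 1 9))^6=(0 3 15 12 7 14 6 1 10 9 13)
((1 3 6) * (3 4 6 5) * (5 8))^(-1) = (1 6 4)(3 5 8)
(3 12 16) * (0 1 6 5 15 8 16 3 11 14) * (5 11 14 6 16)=(0 1 16 14)(3 12)(5 15 8)(6 11)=[1, 16, 2, 12, 4, 15, 11, 7, 5, 9, 10, 6, 3, 13, 0, 8, 14]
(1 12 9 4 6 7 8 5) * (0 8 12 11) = (0 8 5 1 11)(4 6 7 12 9) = [8, 11, 2, 3, 6, 1, 7, 12, 5, 4, 10, 0, 9]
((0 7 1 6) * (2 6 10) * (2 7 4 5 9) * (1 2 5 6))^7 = (0 4 6)(1 2 7 10)(5 9)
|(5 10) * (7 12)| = 2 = |(5 10)(7 12)|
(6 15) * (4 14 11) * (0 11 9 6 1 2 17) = (0 11 4 14 9 6 15 1 2 17) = [11, 2, 17, 3, 14, 5, 15, 7, 8, 6, 10, 4, 12, 13, 9, 1, 16, 0]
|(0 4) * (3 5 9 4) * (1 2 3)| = |(0 1 2 3 5 9 4)| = 7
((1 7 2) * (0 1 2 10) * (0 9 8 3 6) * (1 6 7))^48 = ((0 6)(3 7 10 9 8))^48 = (3 9 7 8 10)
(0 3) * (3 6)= (0 6 3)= [6, 1, 2, 0, 4, 5, 3]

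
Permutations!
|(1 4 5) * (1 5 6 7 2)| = 5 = |(1 4 6 7 2)|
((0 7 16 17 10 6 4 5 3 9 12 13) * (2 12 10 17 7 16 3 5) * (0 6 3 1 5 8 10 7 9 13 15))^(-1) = ((17)(0 16 9 7 1 5 8 10 3 13 6 4 2 12 15))^(-1) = (17)(0 15 12 2 4 6 13 3 10 8 5 1 7 9 16)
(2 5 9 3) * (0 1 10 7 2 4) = (0 1 10 7 2 5 9 3 4) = [1, 10, 5, 4, 0, 9, 6, 2, 8, 3, 7]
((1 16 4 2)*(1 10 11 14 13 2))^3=(16)(2 14 10 13 11)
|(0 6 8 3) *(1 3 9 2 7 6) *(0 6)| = |(0 1 3 6 8 9 2 7)| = 8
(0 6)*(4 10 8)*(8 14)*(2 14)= (0 6)(2 14 8 4 10)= [6, 1, 14, 3, 10, 5, 0, 7, 4, 9, 2, 11, 12, 13, 8]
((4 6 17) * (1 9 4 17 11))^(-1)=((17)(1 9 4 6 11))^(-1)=(17)(1 11 6 4 9)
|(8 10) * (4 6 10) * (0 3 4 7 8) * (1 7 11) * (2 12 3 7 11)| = |(0 7 8 2 12 3 4 6 10)(1 11)| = 18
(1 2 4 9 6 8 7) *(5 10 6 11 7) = [0, 2, 4, 3, 9, 10, 8, 1, 5, 11, 6, 7] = (1 2 4 9 11 7)(5 10 6 8)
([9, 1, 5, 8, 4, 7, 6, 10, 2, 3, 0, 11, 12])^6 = [7, 1, 3, 0, 4, 8, 6, 2, 9, 10, 5, 11, 12]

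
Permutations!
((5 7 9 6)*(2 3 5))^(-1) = (2 6 9 7 5 3)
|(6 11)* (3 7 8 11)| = 5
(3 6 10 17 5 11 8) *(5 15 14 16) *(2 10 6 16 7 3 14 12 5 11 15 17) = [0, 1, 10, 16, 4, 15, 6, 3, 14, 9, 2, 8, 5, 13, 7, 12, 11, 17] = (17)(2 10)(3 16 11 8 14 7)(5 15 12)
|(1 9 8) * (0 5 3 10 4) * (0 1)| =|(0 5 3 10 4 1 9 8)| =8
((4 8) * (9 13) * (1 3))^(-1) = (1 3)(4 8)(9 13)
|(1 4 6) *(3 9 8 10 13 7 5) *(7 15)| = |(1 4 6)(3 9 8 10 13 15 7 5)| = 24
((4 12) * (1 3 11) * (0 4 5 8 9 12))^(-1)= ((0 4)(1 3 11)(5 8 9 12))^(-1)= (0 4)(1 11 3)(5 12 9 8)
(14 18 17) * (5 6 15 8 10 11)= (5 6 15 8 10 11)(14 18 17)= [0, 1, 2, 3, 4, 6, 15, 7, 10, 9, 11, 5, 12, 13, 18, 8, 16, 14, 17]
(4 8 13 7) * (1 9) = [0, 9, 2, 3, 8, 5, 6, 4, 13, 1, 10, 11, 12, 7] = (1 9)(4 8 13 7)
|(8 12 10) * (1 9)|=6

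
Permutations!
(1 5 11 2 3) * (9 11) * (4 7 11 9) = (1 5 4 7 11 2 3) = [0, 5, 3, 1, 7, 4, 6, 11, 8, 9, 10, 2]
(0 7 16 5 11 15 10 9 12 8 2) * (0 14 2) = (0 7 16 5 11 15 10 9 12 8)(2 14) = [7, 1, 14, 3, 4, 11, 6, 16, 0, 12, 9, 15, 8, 13, 2, 10, 5]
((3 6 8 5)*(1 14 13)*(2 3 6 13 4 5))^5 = (1 8 14 2 4 3 5 13 6)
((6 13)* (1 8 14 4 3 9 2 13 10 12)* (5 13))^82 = ((1 8 14 4 3 9 2 5 13 6 10 12))^82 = (1 10 13 2 3 14)(4 8 12 6 5 9)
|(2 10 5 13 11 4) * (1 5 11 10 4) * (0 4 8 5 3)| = |(0 4 2 8 5 13 10 11 1 3)| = 10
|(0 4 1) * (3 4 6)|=|(0 6 3 4 1)|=5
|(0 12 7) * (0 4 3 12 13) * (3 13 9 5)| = 8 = |(0 9 5 3 12 7 4 13)|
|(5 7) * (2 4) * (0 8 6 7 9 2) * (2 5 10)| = |(0 8 6 7 10 2 4)(5 9)| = 14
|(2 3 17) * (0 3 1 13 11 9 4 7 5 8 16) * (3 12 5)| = 45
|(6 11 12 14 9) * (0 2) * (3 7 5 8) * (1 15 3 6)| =22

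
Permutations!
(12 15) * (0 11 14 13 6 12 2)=(0 11 14 13 6 12 15 2)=[11, 1, 0, 3, 4, 5, 12, 7, 8, 9, 10, 14, 15, 6, 13, 2]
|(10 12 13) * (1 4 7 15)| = 12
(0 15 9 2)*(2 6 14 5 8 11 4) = [15, 1, 0, 3, 2, 8, 14, 7, 11, 6, 10, 4, 12, 13, 5, 9] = (0 15 9 6 14 5 8 11 4 2)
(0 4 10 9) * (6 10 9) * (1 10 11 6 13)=[4, 10, 2, 3, 9, 5, 11, 7, 8, 0, 13, 6, 12, 1]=(0 4 9)(1 10 13)(6 11)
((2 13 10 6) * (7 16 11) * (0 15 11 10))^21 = ((0 15 11 7 16 10 6 2 13))^21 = (0 7 6)(2 15 16)(10 13 11)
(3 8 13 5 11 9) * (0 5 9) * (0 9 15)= [5, 1, 2, 8, 4, 11, 6, 7, 13, 3, 10, 9, 12, 15, 14, 0]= (0 5 11 9 3 8 13 15)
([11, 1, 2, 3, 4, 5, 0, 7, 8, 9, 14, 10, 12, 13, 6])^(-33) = (0 10 6 11 14)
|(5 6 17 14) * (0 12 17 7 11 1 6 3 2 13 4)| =36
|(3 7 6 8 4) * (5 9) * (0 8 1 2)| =8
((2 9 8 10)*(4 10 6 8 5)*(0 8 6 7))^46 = (0 8 7)(2 9 5 4 10)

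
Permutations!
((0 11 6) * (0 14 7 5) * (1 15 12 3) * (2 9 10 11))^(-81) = ((0 2 9 10 11 6 14 7 5)(1 15 12 3))^(-81) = (1 3 12 15)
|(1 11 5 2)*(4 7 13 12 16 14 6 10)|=|(1 11 5 2)(4 7 13 12 16 14 6 10)|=8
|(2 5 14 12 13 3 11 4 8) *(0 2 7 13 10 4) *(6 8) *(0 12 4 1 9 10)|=|(0 2 5 14 4 6 8 7 13 3 11 12)(1 9 10)|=12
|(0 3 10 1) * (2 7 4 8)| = |(0 3 10 1)(2 7 4 8)| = 4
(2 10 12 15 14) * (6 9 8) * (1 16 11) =(1 16 11)(2 10 12 15 14)(6 9 8) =[0, 16, 10, 3, 4, 5, 9, 7, 6, 8, 12, 1, 15, 13, 2, 14, 11]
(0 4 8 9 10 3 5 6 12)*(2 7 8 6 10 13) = [4, 1, 7, 5, 6, 10, 12, 8, 9, 13, 3, 11, 0, 2] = (0 4 6 12)(2 7 8 9 13)(3 5 10)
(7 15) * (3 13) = (3 13)(7 15) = [0, 1, 2, 13, 4, 5, 6, 15, 8, 9, 10, 11, 12, 3, 14, 7]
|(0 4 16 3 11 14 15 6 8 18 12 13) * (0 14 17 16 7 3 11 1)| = |(0 4 7 3 1)(6 8 18 12 13 14 15)(11 17 16)| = 105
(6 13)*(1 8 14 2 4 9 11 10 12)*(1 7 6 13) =(1 8 14 2 4 9 11 10 12 7 6) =[0, 8, 4, 3, 9, 5, 1, 6, 14, 11, 12, 10, 7, 13, 2]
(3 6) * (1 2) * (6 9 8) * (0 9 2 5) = (0 9 8 6 3 2 1 5) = [9, 5, 1, 2, 4, 0, 3, 7, 6, 8]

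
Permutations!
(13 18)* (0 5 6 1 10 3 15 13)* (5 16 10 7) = (0 16 10 3 15 13 18)(1 7 5 6) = [16, 7, 2, 15, 4, 6, 1, 5, 8, 9, 3, 11, 12, 18, 14, 13, 10, 17, 0]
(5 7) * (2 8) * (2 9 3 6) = (2 8 9 3 6)(5 7) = [0, 1, 8, 6, 4, 7, 2, 5, 9, 3]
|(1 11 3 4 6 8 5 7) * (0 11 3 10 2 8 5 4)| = 11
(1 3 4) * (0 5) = [5, 3, 2, 4, 1, 0] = (0 5)(1 3 4)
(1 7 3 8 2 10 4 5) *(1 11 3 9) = (1 7 9)(2 10 4 5 11 3 8) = [0, 7, 10, 8, 5, 11, 6, 9, 2, 1, 4, 3]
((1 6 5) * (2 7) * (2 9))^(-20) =(1 6 5)(2 7 9)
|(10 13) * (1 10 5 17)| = 5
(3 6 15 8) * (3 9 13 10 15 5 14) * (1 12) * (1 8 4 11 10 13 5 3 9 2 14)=(1 12 8 2 14 9 5)(3 6)(4 11 10 15)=[0, 12, 14, 6, 11, 1, 3, 7, 2, 5, 15, 10, 8, 13, 9, 4]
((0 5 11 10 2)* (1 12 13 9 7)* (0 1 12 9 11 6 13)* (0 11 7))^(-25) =((0 5 6 13 7 12 11 10 2 1 9))^(-25) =(0 2 12 6 9 10 7 5 1 11 13)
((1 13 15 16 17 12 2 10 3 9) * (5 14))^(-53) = (1 10 17 13 3 12 15 9 2 16)(5 14)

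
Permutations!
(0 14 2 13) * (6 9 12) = (0 14 2 13)(6 9 12) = [14, 1, 13, 3, 4, 5, 9, 7, 8, 12, 10, 11, 6, 0, 2]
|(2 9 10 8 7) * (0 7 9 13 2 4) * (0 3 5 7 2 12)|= |(0 2 13 12)(3 5 7 4)(8 9 10)|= 12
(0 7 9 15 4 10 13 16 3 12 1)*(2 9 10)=(0 7 10 13 16 3 12 1)(2 9 15 4)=[7, 0, 9, 12, 2, 5, 6, 10, 8, 15, 13, 11, 1, 16, 14, 4, 3]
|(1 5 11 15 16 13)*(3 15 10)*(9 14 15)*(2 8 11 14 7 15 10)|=30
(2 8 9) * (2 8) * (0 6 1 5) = (0 6 1 5)(8 9) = [6, 5, 2, 3, 4, 0, 1, 7, 9, 8]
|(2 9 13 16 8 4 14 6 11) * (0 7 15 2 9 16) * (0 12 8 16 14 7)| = |(16)(2 14 6 11 9 13 12 8 4 7 15)| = 11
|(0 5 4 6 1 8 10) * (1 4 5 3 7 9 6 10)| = |(0 3 7 9 6 4 10)(1 8)| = 14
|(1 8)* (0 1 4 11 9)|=6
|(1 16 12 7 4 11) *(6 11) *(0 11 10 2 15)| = 11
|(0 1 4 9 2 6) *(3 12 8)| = |(0 1 4 9 2 6)(3 12 8)| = 6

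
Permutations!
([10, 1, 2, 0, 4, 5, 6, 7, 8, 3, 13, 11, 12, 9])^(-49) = [10, 1, 2, 0, 4, 5, 6, 7, 8, 3, 13, 11, 12, 9]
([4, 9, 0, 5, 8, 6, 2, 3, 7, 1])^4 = [3, 1, 7, 0, 5, 4, 8, 2, 6, 9]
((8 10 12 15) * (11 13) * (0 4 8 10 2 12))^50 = (0 4 8 2 12 15 10)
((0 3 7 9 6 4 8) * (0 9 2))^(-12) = ((0 3 7 2)(4 8 9 6))^(-12) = (9)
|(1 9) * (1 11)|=3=|(1 9 11)|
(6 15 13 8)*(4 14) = [0, 1, 2, 3, 14, 5, 15, 7, 6, 9, 10, 11, 12, 8, 4, 13] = (4 14)(6 15 13 8)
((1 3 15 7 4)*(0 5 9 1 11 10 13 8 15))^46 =((0 5 9 1 3)(4 11 10 13 8 15 7))^46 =(0 5 9 1 3)(4 8 11 15 10 7 13)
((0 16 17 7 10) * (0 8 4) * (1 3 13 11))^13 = ((0 16 17 7 10 8 4)(1 3 13 11))^13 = (0 4 8 10 7 17 16)(1 3 13 11)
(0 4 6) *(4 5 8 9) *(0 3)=(0 5 8 9 4 6 3)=[5, 1, 2, 0, 6, 8, 3, 7, 9, 4]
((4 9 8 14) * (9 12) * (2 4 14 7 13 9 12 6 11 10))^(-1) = (14)(2 10 11 6 4)(7 8 9 13)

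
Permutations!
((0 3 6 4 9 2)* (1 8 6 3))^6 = ((0 1 8 6 4 9 2))^6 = (0 2 9 4 6 8 1)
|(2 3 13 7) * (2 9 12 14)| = 7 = |(2 3 13 7 9 12 14)|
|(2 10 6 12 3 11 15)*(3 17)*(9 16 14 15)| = 11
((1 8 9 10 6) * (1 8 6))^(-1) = (1 10 9 8 6)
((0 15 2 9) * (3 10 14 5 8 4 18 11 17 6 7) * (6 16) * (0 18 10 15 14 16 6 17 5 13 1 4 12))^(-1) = ((0 14 13 1 4 10 16 17 6 7 3 15 2 9 18 11 5 8 12))^(-1) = (0 12 8 5 11 18 9 2 15 3 7 6 17 16 10 4 1 13 14)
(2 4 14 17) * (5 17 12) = [0, 1, 4, 3, 14, 17, 6, 7, 8, 9, 10, 11, 5, 13, 12, 15, 16, 2] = (2 4 14 12 5 17)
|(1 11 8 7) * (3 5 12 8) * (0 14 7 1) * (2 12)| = |(0 14 7)(1 11 3 5 2 12 8)| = 21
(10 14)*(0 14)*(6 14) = (0 6 14 10) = [6, 1, 2, 3, 4, 5, 14, 7, 8, 9, 0, 11, 12, 13, 10]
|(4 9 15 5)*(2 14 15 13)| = 7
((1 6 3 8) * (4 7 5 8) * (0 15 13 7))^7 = (0 6 5 15 3 8 13 4 1 7)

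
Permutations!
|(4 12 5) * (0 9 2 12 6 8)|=8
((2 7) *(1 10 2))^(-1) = ((1 10 2 7))^(-1) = (1 7 2 10)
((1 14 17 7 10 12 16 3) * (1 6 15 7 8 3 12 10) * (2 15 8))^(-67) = ((1 14 17 2 15 7)(3 6 8)(12 16))^(-67) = (1 7 15 2 17 14)(3 8 6)(12 16)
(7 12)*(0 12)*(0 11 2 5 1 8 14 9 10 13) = (0 12 7 11 2 5 1 8 14 9 10 13) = [12, 8, 5, 3, 4, 1, 6, 11, 14, 10, 13, 2, 7, 0, 9]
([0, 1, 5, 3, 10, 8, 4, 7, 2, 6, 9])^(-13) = [0, 1, 8, 3, 6, 2, 9, 7, 5, 10, 4]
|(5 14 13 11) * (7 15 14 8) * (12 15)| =|(5 8 7 12 15 14 13 11)| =8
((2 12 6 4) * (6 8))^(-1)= (2 4 6 8 12)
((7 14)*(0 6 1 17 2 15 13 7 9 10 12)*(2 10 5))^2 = (0 1 10)(2 13 14 5 15 7 9)(6 17 12)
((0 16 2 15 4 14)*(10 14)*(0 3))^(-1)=((0 16 2 15 4 10 14 3))^(-1)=(0 3 14 10 4 15 2 16)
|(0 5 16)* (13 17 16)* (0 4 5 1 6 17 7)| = 9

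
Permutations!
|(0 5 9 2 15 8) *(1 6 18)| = 6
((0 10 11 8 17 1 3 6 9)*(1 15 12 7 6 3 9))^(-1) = ((0 10 11 8 17 15 12 7 6 1 9))^(-1) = (0 9 1 6 7 12 15 17 8 11 10)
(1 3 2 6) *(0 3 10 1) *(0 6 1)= (0 3 2 1 10)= [3, 10, 1, 2, 4, 5, 6, 7, 8, 9, 0]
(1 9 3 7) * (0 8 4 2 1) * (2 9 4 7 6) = (0 8 7)(1 4 9 3 6 2) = [8, 4, 1, 6, 9, 5, 2, 0, 7, 3]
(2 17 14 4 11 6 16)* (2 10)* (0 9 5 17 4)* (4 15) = (0 9 5 17 14)(2 15 4 11 6 16 10) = [9, 1, 15, 3, 11, 17, 16, 7, 8, 5, 2, 6, 12, 13, 0, 4, 10, 14]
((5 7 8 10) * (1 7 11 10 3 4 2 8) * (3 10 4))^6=((1 7)(2 8 10 5 11 4))^6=(11)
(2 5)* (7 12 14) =(2 5)(7 12 14) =[0, 1, 5, 3, 4, 2, 6, 12, 8, 9, 10, 11, 14, 13, 7]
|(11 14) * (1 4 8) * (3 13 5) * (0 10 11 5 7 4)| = 11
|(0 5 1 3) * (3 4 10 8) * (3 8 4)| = 4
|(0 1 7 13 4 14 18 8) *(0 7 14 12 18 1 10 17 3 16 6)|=|(0 10 17 3 16 6)(1 14)(4 12 18 8 7 13)|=6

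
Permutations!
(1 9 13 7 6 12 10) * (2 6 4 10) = (1 9 13 7 4 10)(2 6 12) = [0, 9, 6, 3, 10, 5, 12, 4, 8, 13, 1, 11, 2, 7]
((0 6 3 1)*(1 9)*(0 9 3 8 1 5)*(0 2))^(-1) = (0 2 5 9 1 8 6)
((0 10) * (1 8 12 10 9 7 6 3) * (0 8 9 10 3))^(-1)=((0 10 8 12 3 1 9 7 6))^(-1)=(0 6 7 9 1 3 12 8 10)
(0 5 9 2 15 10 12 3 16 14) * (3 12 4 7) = (0 5 9 2 15 10 4 7 3 16 14) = [5, 1, 15, 16, 7, 9, 6, 3, 8, 2, 4, 11, 12, 13, 0, 10, 14]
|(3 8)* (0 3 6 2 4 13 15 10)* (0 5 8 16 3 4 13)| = 14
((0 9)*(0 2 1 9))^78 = (9)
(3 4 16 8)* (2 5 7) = [0, 1, 5, 4, 16, 7, 6, 2, 3, 9, 10, 11, 12, 13, 14, 15, 8] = (2 5 7)(3 4 16 8)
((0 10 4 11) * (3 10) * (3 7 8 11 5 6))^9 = ((0 7 8 11)(3 10 4 5 6))^9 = (0 7 8 11)(3 6 5 4 10)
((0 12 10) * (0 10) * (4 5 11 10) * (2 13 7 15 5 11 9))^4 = (2 5 7)(4 11 10)(9 15 13)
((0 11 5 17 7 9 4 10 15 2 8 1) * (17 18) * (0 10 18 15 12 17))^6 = ((0 11 5 15 2 8 1 10 12 17 7 9 4 18))^6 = (0 1 4 2 7 5 12)(8 9 15 17 11 10 18)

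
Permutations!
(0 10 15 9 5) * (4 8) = (0 10 15 9 5)(4 8) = [10, 1, 2, 3, 8, 0, 6, 7, 4, 5, 15, 11, 12, 13, 14, 9]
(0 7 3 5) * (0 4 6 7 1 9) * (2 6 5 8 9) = (0 1 2 6 7 3 8 9)(4 5) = [1, 2, 6, 8, 5, 4, 7, 3, 9, 0]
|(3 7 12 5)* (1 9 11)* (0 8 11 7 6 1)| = |(0 8 11)(1 9 7 12 5 3 6)| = 21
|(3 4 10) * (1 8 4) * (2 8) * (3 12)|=7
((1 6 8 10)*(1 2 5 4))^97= ((1 6 8 10 2 5 4))^97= (1 4 5 2 10 8 6)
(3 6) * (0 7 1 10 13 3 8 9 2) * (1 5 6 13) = (0 7 5 6 8 9 2)(1 10)(3 13) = [7, 10, 0, 13, 4, 6, 8, 5, 9, 2, 1, 11, 12, 3]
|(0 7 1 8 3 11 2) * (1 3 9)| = |(0 7 3 11 2)(1 8 9)| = 15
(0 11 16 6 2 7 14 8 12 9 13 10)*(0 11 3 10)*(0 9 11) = (0 3 10)(2 7 14 8 12 11 16 6)(9 13) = [3, 1, 7, 10, 4, 5, 2, 14, 12, 13, 0, 16, 11, 9, 8, 15, 6]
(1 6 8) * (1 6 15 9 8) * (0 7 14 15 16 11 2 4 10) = (0 7 14 15 9 8 6 1 16 11 2 4 10) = [7, 16, 4, 3, 10, 5, 1, 14, 6, 8, 0, 2, 12, 13, 15, 9, 11]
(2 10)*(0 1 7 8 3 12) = (0 1 7 8 3 12)(2 10) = [1, 7, 10, 12, 4, 5, 6, 8, 3, 9, 2, 11, 0]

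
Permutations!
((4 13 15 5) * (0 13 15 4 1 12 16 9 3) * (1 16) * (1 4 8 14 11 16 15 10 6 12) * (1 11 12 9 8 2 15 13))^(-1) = (0 3 9 6 10 4 12 14 8 16 11 1)(2 13 5 15)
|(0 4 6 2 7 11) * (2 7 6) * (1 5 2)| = |(0 4 1 5 2 6 7 11)| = 8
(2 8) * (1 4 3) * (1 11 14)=[0, 4, 8, 11, 3, 5, 6, 7, 2, 9, 10, 14, 12, 13, 1]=(1 4 3 11 14)(2 8)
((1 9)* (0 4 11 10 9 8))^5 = (0 1 10 4 8 9 11)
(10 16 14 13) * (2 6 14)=(2 6 14 13 10 16)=[0, 1, 6, 3, 4, 5, 14, 7, 8, 9, 16, 11, 12, 10, 13, 15, 2]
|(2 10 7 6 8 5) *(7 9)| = 7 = |(2 10 9 7 6 8 5)|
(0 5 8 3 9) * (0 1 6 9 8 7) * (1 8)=(0 5 7)(1 6 9 8 3)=[5, 6, 2, 1, 4, 7, 9, 0, 3, 8]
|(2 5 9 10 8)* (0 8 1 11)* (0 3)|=9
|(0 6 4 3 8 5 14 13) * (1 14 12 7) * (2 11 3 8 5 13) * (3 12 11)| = 40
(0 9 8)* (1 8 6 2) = [9, 8, 1, 3, 4, 5, 2, 7, 0, 6] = (0 9 6 2 1 8)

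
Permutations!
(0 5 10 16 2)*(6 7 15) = [5, 1, 0, 3, 4, 10, 7, 15, 8, 9, 16, 11, 12, 13, 14, 6, 2] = (0 5 10 16 2)(6 7 15)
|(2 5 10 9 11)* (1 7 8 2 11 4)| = |(11)(1 7 8 2 5 10 9 4)| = 8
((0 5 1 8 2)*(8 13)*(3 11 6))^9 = (0 13)(1 2)(5 8)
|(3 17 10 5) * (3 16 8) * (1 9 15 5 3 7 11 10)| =|(1 9 15 5 16 8 7 11 10 3 17)| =11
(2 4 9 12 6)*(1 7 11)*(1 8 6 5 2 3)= [0, 7, 4, 1, 9, 2, 3, 11, 6, 12, 10, 8, 5]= (1 7 11 8 6 3)(2 4 9 12 5)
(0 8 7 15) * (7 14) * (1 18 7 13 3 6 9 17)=(0 8 14 13 3 6 9 17 1 18 7 15)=[8, 18, 2, 6, 4, 5, 9, 15, 14, 17, 10, 11, 12, 3, 13, 0, 16, 1, 7]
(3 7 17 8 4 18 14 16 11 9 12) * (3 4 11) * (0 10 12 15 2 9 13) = [10, 1, 9, 7, 18, 5, 6, 17, 11, 15, 12, 13, 4, 0, 16, 2, 3, 8, 14] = (0 10 12 4 18 14 16 3 7 17 8 11 13)(2 9 15)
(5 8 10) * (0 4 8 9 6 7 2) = [4, 1, 0, 3, 8, 9, 7, 2, 10, 6, 5] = (0 4 8 10 5 9 6 7 2)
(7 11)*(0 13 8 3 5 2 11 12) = (0 13 8 3 5 2 11 7 12) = [13, 1, 11, 5, 4, 2, 6, 12, 3, 9, 10, 7, 0, 8]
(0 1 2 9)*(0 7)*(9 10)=(0 1 2 10 9 7)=[1, 2, 10, 3, 4, 5, 6, 0, 8, 7, 9]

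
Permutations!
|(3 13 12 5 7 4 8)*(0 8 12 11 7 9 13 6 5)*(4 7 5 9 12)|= 9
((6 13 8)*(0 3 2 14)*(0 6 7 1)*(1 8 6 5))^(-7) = (0 1 5 14 2 3)(6 13)(7 8)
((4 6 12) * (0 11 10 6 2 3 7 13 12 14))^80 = ((0 11 10 6 14)(2 3 7 13 12 4))^80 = (14)(2 7 12)(3 13 4)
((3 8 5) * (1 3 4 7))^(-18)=((1 3 8 5 4 7))^(-18)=(8)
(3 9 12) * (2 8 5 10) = (2 8 5 10)(3 9 12) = [0, 1, 8, 9, 4, 10, 6, 7, 5, 12, 2, 11, 3]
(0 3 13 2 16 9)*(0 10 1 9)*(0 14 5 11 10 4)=(0 3 13 2 16 14 5 11 10 1 9 4)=[3, 9, 16, 13, 0, 11, 6, 7, 8, 4, 1, 10, 12, 2, 5, 15, 14]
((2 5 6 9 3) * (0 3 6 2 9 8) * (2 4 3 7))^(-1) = ((0 7 2 5 4 3 9 6 8))^(-1) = (0 8 6 9 3 4 5 2 7)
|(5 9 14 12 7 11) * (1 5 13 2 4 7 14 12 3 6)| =35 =|(1 5 9 12 14 3 6)(2 4 7 11 13)|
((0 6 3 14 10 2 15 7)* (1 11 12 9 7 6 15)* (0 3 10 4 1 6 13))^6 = (15)(1 14 7 12)(3 9 11 4)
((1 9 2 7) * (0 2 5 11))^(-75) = (0 7 9 11 2 1 5)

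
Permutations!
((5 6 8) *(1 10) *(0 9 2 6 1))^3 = (0 6 1 9 8 10 2 5)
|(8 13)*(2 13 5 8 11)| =|(2 13 11)(5 8)| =6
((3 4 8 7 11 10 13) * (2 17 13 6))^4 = (2 4 10 13 7)(3 11 17 8 6)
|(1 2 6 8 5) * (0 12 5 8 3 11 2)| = |(0 12 5 1)(2 6 3 11)| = 4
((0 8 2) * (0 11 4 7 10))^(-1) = (0 10 7 4 11 2 8)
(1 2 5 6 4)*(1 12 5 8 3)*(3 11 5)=(1 2 8 11 5 6 4 12 3)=[0, 2, 8, 1, 12, 6, 4, 7, 11, 9, 10, 5, 3]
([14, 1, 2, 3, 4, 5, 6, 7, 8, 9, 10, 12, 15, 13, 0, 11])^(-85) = [14, 1, 2, 3, 4, 5, 6, 7, 8, 9, 10, 15, 11, 13, 0, 12]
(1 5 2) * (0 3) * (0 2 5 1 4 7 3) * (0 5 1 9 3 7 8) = (0 5 1 9 3 2 4 8) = [5, 9, 4, 2, 8, 1, 6, 7, 0, 3]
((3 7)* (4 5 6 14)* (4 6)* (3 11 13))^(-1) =((3 7 11 13)(4 5)(6 14))^(-1) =(3 13 11 7)(4 5)(6 14)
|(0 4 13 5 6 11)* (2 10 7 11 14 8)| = 11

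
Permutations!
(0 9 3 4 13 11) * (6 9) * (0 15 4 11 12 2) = (0 6 9 3 11 15 4 13 12 2) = [6, 1, 0, 11, 13, 5, 9, 7, 8, 3, 10, 15, 2, 12, 14, 4]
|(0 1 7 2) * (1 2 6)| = 6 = |(0 2)(1 7 6)|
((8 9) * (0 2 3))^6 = ((0 2 3)(8 9))^6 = (9)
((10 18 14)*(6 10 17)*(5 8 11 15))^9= (5 8 11 15)(6 17 14 18 10)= ((5 8 11 15)(6 10 18 14 17))^9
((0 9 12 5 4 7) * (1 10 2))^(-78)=(12)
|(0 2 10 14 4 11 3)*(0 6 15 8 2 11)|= |(0 11 3 6 15 8 2 10 14 4)|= 10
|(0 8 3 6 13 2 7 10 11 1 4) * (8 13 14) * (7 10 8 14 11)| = |(14)(0 13 2 10 7 8 3 6 11 1 4)| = 11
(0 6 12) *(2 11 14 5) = (0 6 12)(2 11 14 5) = [6, 1, 11, 3, 4, 2, 12, 7, 8, 9, 10, 14, 0, 13, 5]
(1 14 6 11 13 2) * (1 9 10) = [0, 14, 9, 3, 4, 5, 11, 7, 8, 10, 1, 13, 12, 2, 6] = (1 14 6 11 13 2 9 10)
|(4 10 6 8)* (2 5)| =|(2 5)(4 10 6 8)| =4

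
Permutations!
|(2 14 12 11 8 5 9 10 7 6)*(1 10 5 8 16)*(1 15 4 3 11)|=70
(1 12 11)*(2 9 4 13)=[0, 12, 9, 3, 13, 5, 6, 7, 8, 4, 10, 1, 11, 2]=(1 12 11)(2 9 4 13)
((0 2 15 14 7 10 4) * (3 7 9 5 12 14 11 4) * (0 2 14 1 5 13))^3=(0 13 9 14)(2 4 11 15)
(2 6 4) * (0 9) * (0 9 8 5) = (9)(0 8 5)(2 6 4) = [8, 1, 6, 3, 2, 0, 4, 7, 5, 9]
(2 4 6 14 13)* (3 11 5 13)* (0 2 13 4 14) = [2, 1, 14, 11, 6, 4, 0, 7, 8, 9, 10, 5, 12, 13, 3] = (0 2 14 3 11 5 4 6)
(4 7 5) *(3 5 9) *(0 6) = (0 6)(3 5 4 7 9) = [6, 1, 2, 5, 7, 4, 0, 9, 8, 3]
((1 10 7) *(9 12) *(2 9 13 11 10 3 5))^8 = (1 10 13 9 5)(2 3 7 11 12)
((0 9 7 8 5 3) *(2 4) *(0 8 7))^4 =((0 9)(2 4)(3 8 5))^4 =(9)(3 8 5)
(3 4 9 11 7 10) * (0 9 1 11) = (0 9)(1 11 7 10 3 4) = [9, 11, 2, 4, 1, 5, 6, 10, 8, 0, 3, 7]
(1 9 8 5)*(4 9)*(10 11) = (1 4 9 8 5)(10 11) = [0, 4, 2, 3, 9, 1, 6, 7, 5, 8, 11, 10]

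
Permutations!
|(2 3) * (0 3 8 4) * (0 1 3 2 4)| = 3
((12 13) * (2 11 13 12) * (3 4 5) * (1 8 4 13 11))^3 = ((1 8 4 5 3 13 2))^3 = (1 5 2 4 13 8 3)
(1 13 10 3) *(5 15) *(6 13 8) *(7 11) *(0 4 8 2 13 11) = (0 4 8 6 11 7)(1 2 13 10 3)(5 15) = [4, 2, 13, 1, 8, 15, 11, 0, 6, 9, 3, 7, 12, 10, 14, 5]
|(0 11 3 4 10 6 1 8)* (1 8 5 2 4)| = 10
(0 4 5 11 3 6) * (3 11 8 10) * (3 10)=(11)(0 4 5 8 3 6)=[4, 1, 2, 6, 5, 8, 0, 7, 3, 9, 10, 11]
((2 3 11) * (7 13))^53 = (2 11 3)(7 13)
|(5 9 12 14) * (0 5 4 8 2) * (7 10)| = |(0 5 9 12 14 4 8 2)(7 10)| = 8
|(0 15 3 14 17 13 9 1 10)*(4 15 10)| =|(0 10)(1 4 15 3 14 17 13 9)| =8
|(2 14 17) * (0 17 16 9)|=6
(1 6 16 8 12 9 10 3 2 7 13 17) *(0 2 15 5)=[2, 6, 7, 15, 4, 0, 16, 13, 12, 10, 3, 11, 9, 17, 14, 5, 8, 1]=(0 2 7 13 17 1 6 16 8 12 9 10 3 15 5)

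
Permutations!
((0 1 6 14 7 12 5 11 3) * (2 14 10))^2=((0 1 6 10 2 14 7 12 5 11 3))^2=(0 6 2 7 5 3 1 10 14 12 11)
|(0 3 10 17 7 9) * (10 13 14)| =8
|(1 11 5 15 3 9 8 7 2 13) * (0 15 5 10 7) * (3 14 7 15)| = 8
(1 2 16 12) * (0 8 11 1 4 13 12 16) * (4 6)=[8, 2, 0, 3, 13, 5, 4, 7, 11, 9, 10, 1, 6, 12, 14, 15, 16]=(16)(0 8 11 1 2)(4 13 12 6)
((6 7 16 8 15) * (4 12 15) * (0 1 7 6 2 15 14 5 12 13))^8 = (0 1 7 16 8 4 13)(5 14 12)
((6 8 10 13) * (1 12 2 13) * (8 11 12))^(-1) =(1 10 8)(2 12 11 6 13)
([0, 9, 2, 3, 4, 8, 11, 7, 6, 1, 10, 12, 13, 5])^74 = [0, 1, 2, 3, 4, 6, 12, 7, 11, 9, 10, 13, 5, 8]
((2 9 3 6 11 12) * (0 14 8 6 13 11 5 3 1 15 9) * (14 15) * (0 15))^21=(1 2 13 6)(3 8 9 12)(5 14 15 11)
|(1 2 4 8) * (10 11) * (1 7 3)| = |(1 2 4 8 7 3)(10 11)| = 6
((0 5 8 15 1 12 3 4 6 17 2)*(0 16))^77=(0 12 2 15 6 5 3 16 1 17 8 4)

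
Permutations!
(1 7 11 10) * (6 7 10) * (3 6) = [0, 10, 2, 6, 4, 5, 7, 11, 8, 9, 1, 3] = (1 10)(3 6 7 11)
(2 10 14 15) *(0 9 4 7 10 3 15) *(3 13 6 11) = (0 9 4 7 10 14)(2 13 6 11 3 15) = [9, 1, 13, 15, 7, 5, 11, 10, 8, 4, 14, 3, 12, 6, 0, 2]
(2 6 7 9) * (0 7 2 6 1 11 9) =(0 7)(1 11 9 6 2) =[7, 11, 1, 3, 4, 5, 2, 0, 8, 6, 10, 9]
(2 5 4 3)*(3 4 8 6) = (2 5 8 6 3) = [0, 1, 5, 2, 4, 8, 3, 7, 6]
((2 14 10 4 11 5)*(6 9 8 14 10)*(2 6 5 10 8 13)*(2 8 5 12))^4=(2 13)(4 11 10)(5 8)(6 14)(9 12)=((2 5 6 9 13 8 14 12)(4 11 10))^4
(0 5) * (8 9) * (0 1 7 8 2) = (0 5 1 7 8 9 2) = [5, 7, 0, 3, 4, 1, 6, 8, 9, 2]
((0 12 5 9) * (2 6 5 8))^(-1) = ((0 12 8 2 6 5 9))^(-1) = (0 9 5 6 2 8 12)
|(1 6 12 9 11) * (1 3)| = |(1 6 12 9 11 3)| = 6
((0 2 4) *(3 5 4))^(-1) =(0 4 5 3 2)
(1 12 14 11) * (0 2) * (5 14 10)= (0 2)(1 12 10 5 14 11)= [2, 12, 0, 3, 4, 14, 6, 7, 8, 9, 5, 1, 10, 13, 11]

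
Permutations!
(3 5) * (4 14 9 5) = (3 4 14 9 5) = [0, 1, 2, 4, 14, 3, 6, 7, 8, 5, 10, 11, 12, 13, 9]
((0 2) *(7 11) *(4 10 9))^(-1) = (0 2)(4 9 10)(7 11)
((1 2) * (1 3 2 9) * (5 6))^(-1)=((1 9)(2 3)(5 6))^(-1)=(1 9)(2 3)(5 6)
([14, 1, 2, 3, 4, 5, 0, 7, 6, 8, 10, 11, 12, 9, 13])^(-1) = (0 6 8 9 13 14)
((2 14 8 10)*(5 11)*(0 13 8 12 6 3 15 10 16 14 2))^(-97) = (0 16 6 10 8 12 15 13 14 3)(5 11)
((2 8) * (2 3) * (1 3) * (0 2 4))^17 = ((0 2 8 1 3 4))^17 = (0 4 3 1 8 2)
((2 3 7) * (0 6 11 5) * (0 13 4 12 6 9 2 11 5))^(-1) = (0 11 7 3 2 9)(4 13 5 6 12)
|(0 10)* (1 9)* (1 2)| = 6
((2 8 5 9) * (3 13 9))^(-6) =(13)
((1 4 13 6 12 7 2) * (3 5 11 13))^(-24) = ((1 4 3 5 11 13 6 12 7 2))^(-24) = (1 6 3 7 11)(2 13 4 12 5)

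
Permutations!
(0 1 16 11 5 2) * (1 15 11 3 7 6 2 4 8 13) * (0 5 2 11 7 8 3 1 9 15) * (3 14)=(1 16)(2 5 4 14 3 8 13 9 15 7 6 11)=[0, 16, 5, 8, 14, 4, 11, 6, 13, 15, 10, 2, 12, 9, 3, 7, 1]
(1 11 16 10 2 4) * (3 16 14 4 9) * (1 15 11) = [0, 1, 9, 16, 15, 5, 6, 7, 8, 3, 2, 14, 12, 13, 4, 11, 10] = (2 9 3 16 10)(4 15 11 14)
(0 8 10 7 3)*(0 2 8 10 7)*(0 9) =[10, 1, 8, 2, 4, 5, 6, 3, 7, 0, 9] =(0 10 9)(2 8 7 3)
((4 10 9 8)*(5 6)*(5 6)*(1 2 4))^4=((1 2 4 10 9 8))^4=(1 9 4)(2 8 10)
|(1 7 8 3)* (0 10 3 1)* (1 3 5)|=7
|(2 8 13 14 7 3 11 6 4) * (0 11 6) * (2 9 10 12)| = 22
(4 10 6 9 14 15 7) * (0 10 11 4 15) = (0 10 6 9 14)(4 11)(7 15) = [10, 1, 2, 3, 11, 5, 9, 15, 8, 14, 6, 4, 12, 13, 0, 7]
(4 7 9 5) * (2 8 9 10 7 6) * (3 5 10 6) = (2 8 9 10 7 6)(3 5 4) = [0, 1, 8, 5, 3, 4, 2, 6, 9, 10, 7]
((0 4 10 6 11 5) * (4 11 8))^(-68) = (0 11 5)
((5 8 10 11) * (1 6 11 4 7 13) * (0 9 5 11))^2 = ((0 9 5 8 10 4 7 13 1 6))^2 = (0 5 10 7 1)(4 13 6 9 8)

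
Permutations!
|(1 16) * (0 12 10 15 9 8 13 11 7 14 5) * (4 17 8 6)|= 14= |(0 12 10 15 9 6 4 17 8 13 11 7 14 5)(1 16)|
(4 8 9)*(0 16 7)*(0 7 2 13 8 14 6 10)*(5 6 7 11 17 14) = [16, 1, 13, 3, 5, 6, 10, 11, 9, 4, 0, 17, 12, 8, 7, 15, 2, 14] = (0 16 2 13 8 9 4 5 6 10)(7 11 17 14)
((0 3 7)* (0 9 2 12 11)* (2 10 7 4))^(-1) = (0 11 12 2 4 3)(7 10 9)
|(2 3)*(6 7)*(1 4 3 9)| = |(1 4 3 2 9)(6 7)| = 10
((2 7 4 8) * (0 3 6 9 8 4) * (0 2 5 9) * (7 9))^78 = ((0 3 6)(2 9 8 5 7))^78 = (2 5 9 7 8)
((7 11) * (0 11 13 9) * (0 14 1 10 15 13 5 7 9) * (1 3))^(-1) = (0 13 15 10 1 3 14 9 11)(5 7)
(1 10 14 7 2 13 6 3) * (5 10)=(1 5 10 14 7 2 13 6 3)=[0, 5, 13, 1, 4, 10, 3, 2, 8, 9, 14, 11, 12, 6, 7]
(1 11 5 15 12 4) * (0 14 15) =(0 14 15 12 4 1 11 5) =[14, 11, 2, 3, 1, 0, 6, 7, 8, 9, 10, 5, 4, 13, 15, 12]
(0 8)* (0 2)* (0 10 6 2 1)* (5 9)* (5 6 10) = (10)(0 8 1)(2 5 9 6) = [8, 0, 5, 3, 4, 9, 2, 7, 1, 6, 10]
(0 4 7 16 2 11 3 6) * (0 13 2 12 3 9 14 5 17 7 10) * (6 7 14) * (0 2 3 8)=(0 4 10 2 11 9 6 13 3 7 16 12 8)(5 17 14)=[4, 1, 11, 7, 10, 17, 13, 16, 0, 6, 2, 9, 8, 3, 5, 15, 12, 14]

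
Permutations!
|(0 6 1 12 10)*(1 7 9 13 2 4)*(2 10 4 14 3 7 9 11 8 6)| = |(0 2 14 3 7 11 8 6 9 13 10)(1 12 4)| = 33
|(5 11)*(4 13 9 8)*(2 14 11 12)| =20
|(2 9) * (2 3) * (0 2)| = |(0 2 9 3)| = 4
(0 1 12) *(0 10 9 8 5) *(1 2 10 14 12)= (0 2 10 9 8 5)(12 14)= [2, 1, 10, 3, 4, 0, 6, 7, 5, 8, 9, 11, 14, 13, 12]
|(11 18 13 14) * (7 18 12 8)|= 7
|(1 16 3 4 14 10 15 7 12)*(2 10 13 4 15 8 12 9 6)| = 33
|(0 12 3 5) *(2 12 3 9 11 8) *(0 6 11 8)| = |(0 3 5 6 11)(2 12 9 8)| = 20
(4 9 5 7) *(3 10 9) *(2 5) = [0, 1, 5, 10, 3, 7, 6, 4, 8, 2, 9] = (2 5 7 4 3 10 9)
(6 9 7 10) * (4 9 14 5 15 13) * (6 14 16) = (4 9 7 10 14 5 15 13)(6 16) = [0, 1, 2, 3, 9, 15, 16, 10, 8, 7, 14, 11, 12, 4, 5, 13, 6]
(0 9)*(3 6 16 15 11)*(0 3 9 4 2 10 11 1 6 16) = (0 4 2 10 11 9 3 16 15 1 6) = [4, 6, 10, 16, 2, 5, 0, 7, 8, 3, 11, 9, 12, 13, 14, 1, 15]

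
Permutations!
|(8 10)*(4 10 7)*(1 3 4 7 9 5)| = |(1 3 4 10 8 9 5)| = 7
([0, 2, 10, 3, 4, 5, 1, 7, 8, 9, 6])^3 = (1 6 10 2)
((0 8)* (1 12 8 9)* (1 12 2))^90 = (0 12)(8 9)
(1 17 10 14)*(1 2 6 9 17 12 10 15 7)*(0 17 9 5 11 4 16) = (0 17 15 7 1 12 10 14 2 6 5 11 4 16) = [17, 12, 6, 3, 16, 11, 5, 1, 8, 9, 14, 4, 10, 13, 2, 7, 0, 15]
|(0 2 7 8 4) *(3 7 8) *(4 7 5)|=7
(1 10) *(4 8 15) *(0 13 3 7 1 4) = (0 13 3 7 1 10 4 8 15) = [13, 10, 2, 7, 8, 5, 6, 1, 15, 9, 4, 11, 12, 3, 14, 0]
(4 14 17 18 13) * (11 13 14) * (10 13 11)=(4 10 13)(14 17 18)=[0, 1, 2, 3, 10, 5, 6, 7, 8, 9, 13, 11, 12, 4, 17, 15, 16, 18, 14]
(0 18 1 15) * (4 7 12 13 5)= (0 18 1 15)(4 7 12 13 5)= [18, 15, 2, 3, 7, 4, 6, 12, 8, 9, 10, 11, 13, 5, 14, 0, 16, 17, 1]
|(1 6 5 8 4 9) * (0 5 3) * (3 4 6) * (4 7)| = |(0 5 8 6 7 4 9 1 3)| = 9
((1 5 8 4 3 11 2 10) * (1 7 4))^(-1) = ((1 5 8)(2 10 7 4 3 11))^(-1) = (1 8 5)(2 11 3 4 7 10)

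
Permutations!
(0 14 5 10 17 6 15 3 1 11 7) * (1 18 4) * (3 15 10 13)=(0 14 5 13 3 18 4 1 11 7)(6 10 17)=[14, 11, 2, 18, 1, 13, 10, 0, 8, 9, 17, 7, 12, 3, 5, 15, 16, 6, 4]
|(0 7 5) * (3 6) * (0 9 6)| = 6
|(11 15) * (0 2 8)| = |(0 2 8)(11 15)| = 6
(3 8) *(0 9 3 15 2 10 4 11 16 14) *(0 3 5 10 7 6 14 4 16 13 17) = (0 9 5 10 16 4 11 13 17)(2 7 6 14 3 8 15) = [9, 1, 7, 8, 11, 10, 14, 6, 15, 5, 16, 13, 12, 17, 3, 2, 4, 0]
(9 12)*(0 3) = (0 3)(9 12) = [3, 1, 2, 0, 4, 5, 6, 7, 8, 12, 10, 11, 9]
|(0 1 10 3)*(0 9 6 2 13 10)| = |(0 1)(2 13 10 3 9 6)| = 6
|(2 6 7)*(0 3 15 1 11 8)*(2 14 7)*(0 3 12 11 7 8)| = 6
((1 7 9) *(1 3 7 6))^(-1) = ((1 6)(3 7 9))^(-1) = (1 6)(3 9 7)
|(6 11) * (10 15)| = 2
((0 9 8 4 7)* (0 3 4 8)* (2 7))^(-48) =((0 9)(2 7 3 4))^(-48) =(9)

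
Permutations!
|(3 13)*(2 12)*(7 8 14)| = 6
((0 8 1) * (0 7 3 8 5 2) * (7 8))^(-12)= (8)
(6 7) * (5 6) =(5 6 7) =[0, 1, 2, 3, 4, 6, 7, 5]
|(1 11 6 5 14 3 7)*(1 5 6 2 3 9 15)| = 9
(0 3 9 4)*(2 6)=(0 3 9 4)(2 6)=[3, 1, 6, 9, 0, 5, 2, 7, 8, 4]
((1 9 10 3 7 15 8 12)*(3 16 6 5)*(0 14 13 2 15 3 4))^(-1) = (0 4 5 6 16 10 9 1 12 8 15 2 13 14)(3 7) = ((0 14 13 2 15 8 12 1 9 10 16 6 5 4)(3 7))^(-1)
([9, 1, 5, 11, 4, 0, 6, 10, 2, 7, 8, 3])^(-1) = [5, 1, 8, 11, 4, 2, 6, 9, 10, 0, 7, 3]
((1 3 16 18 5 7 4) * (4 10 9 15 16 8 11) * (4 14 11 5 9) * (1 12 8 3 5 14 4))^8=(18)(4 14 12 11 8)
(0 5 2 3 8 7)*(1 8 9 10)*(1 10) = (10)(0 5 2 3 9 1 8 7) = [5, 8, 3, 9, 4, 2, 6, 0, 7, 1, 10]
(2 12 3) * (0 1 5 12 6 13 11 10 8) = [1, 5, 6, 2, 4, 12, 13, 7, 0, 9, 8, 10, 3, 11] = (0 1 5 12 3 2 6 13 11 10 8)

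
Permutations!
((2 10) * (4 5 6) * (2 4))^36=(2 10 4 5 6)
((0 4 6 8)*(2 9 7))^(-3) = ((0 4 6 8)(2 9 7))^(-3) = (9)(0 4 6 8)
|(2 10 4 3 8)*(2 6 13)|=|(2 10 4 3 8 6 13)|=7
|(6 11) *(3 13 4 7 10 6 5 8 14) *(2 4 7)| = 18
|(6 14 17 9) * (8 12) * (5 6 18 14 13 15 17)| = |(5 6 13 15 17 9 18 14)(8 12)| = 8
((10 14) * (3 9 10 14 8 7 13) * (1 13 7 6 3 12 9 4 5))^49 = ((14)(1 13 12 9 10 8 6 3 4 5))^49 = (14)(1 5 4 3 6 8 10 9 12 13)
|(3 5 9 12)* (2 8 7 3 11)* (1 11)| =9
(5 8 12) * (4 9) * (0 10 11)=(0 10 11)(4 9)(5 8 12)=[10, 1, 2, 3, 9, 8, 6, 7, 12, 4, 11, 0, 5]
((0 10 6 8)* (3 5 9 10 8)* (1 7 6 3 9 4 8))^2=(0 7 9 3 4)(1 6 10 5 8)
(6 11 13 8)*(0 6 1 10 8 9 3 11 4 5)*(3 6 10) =(0 10 8 1 3 11 13 9 6 4 5) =[10, 3, 2, 11, 5, 0, 4, 7, 1, 6, 8, 13, 12, 9]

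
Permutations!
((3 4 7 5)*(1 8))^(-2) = (8)(3 7)(4 5)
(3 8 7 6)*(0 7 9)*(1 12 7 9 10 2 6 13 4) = [9, 12, 6, 8, 1, 5, 3, 13, 10, 0, 2, 11, 7, 4] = (0 9)(1 12 7 13 4)(2 6 3 8 10)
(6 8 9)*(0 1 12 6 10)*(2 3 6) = (0 1 12 2 3 6 8 9 10) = [1, 12, 3, 6, 4, 5, 8, 7, 9, 10, 0, 11, 2]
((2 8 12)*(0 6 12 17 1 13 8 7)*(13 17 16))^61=((0 6 12 2 7)(1 17)(8 16 13))^61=(0 6 12 2 7)(1 17)(8 16 13)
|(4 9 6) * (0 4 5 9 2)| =3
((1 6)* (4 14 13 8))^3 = (1 6)(4 8 13 14)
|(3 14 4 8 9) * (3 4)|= 6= |(3 14)(4 8 9)|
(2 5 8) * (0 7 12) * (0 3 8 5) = (0 7 12 3 8 2) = [7, 1, 0, 8, 4, 5, 6, 12, 2, 9, 10, 11, 3]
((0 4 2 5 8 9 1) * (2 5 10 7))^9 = (10)(0 8)(1 5)(4 9)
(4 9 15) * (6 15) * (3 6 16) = [0, 1, 2, 6, 9, 5, 15, 7, 8, 16, 10, 11, 12, 13, 14, 4, 3] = (3 6 15 4 9 16)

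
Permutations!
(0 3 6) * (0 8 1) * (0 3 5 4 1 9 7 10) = (0 5 4 1 3 6 8 9 7 10) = [5, 3, 2, 6, 1, 4, 8, 10, 9, 7, 0]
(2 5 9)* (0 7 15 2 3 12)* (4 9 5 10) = (0 7 15 2 10 4 9 3 12) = [7, 1, 10, 12, 9, 5, 6, 15, 8, 3, 4, 11, 0, 13, 14, 2]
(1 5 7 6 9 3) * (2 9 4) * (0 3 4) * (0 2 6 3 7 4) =(0 7 3 1 5 4 6 2 9) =[7, 5, 9, 1, 6, 4, 2, 3, 8, 0]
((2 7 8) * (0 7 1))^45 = ((0 7 8 2 1))^45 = (8)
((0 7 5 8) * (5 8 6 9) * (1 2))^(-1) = (0 8 7)(1 2)(5 9 6) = ((0 7 8)(1 2)(5 6 9))^(-1)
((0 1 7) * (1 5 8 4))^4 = ((0 5 8 4 1 7))^4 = (0 1 8)(4 5 7)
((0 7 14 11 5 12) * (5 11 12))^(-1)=(0 12 14 7)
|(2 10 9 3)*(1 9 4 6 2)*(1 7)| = |(1 9 3 7)(2 10 4 6)| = 4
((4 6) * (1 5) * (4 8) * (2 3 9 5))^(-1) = (1 5 9 3 2)(4 8 6)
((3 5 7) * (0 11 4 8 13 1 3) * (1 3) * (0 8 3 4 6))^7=(0 11 6)(3 5 7 8 13 4)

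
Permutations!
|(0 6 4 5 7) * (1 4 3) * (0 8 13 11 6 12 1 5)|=28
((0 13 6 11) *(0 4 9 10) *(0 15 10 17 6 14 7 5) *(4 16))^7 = ((0 13 14 7 5)(4 9 17 6 11 16)(10 15))^7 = (0 14 5 13 7)(4 9 17 6 11 16)(10 15)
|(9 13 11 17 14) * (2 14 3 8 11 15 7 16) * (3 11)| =14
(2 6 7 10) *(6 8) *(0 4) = (0 4)(2 8 6 7 10) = [4, 1, 8, 3, 0, 5, 7, 10, 6, 9, 2]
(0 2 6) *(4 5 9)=(0 2 6)(4 5 9)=[2, 1, 6, 3, 5, 9, 0, 7, 8, 4]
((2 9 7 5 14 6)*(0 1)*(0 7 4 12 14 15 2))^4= ((0 1 7 5 15 2 9 4 12 14 6))^4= (0 15 12 1 2 14 7 9 6 5 4)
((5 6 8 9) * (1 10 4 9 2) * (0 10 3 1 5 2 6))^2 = (0 4 2)(5 10 9)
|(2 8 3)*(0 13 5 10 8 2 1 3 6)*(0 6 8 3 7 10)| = 12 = |(0 13 5)(1 7 10 3)|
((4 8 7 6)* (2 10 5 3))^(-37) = (2 3 5 10)(4 6 7 8) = ((2 10 5 3)(4 8 7 6))^(-37)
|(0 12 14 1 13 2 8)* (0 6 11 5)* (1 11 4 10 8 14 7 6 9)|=|(0 12 7 6 4 10 8 9 1 13 2 14 11 5)|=14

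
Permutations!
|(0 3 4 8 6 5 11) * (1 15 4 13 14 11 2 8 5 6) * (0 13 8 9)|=9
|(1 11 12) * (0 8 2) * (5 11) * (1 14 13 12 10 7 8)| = 24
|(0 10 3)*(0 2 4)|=5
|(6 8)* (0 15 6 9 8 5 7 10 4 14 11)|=|(0 15 6 5 7 10 4 14 11)(8 9)|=18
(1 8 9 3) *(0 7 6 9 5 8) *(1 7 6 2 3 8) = (0 6 9 8 5 1)(2 3 7) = [6, 0, 3, 7, 4, 1, 9, 2, 5, 8]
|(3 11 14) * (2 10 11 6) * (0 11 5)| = |(0 11 14 3 6 2 10 5)| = 8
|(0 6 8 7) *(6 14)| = |(0 14 6 8 7)| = 5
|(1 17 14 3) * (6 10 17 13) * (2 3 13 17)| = 8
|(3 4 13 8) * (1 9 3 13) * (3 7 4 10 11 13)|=20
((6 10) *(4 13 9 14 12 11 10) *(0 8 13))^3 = (0 9 11 4 13 12 6 8 14 10)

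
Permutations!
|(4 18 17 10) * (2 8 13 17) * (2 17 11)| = |(2 8 13 11)(4 18 17 10)| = 4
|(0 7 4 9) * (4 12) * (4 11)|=|(0 7 12 11 4 9)|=6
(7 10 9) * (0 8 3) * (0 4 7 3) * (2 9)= (0 8)(2 9 3 4 7 10)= [8, 1, 9, 4, 7, 5, 6, 10, 0, 3, 2]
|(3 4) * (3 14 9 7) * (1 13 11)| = 15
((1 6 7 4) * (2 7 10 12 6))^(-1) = (1 4 7 2)(6 12 10)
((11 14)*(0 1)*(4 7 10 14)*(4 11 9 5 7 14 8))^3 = (0 1)(4 5 8 9 10 14 7)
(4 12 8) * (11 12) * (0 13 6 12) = (0 13 6 12 8 4 11) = [13, 1, 2, 3, 11, 5, 12, 7, 4, 9, 10, 0, 8, 6]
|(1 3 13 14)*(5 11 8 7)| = 4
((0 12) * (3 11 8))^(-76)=(12)(3 8 11)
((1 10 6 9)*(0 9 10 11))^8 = (11)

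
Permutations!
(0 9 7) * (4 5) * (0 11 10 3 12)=[9, 1, 2, 12, 5, 4, 6, 11, 8, 7, 3, 10, 0]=(0 9 7 11 10 3 12)(4 5)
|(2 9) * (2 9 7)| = |(9)(2 7)| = 2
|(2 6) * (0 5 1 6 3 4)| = |(0 5 1 6 2 3 4)| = 7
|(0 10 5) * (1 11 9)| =3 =|(0 10 5)(1 11 9)|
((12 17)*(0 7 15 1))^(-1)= ((0 7 15 1)(12 17))^(-1)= (0 1 15 7)(12 17)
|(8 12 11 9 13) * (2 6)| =10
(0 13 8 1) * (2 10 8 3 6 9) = (0 13 3 6 9 2 10 8 1) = [13, 0, 10, 6, 4, 5, 9, 7, 1, 2, 8, 11, 12, 3]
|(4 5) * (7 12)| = |(4 5)(7 12)| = 2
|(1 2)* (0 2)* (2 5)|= |(0 5 2 1)|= 4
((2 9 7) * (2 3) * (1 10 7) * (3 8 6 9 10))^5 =(1 8 2 9 7 3 6 10)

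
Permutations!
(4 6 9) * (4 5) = [0, 1, 2, 3, 6, 4, 9, 7, 8, 5] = (4 6 9 5)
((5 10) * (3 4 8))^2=(10)(3 8 4)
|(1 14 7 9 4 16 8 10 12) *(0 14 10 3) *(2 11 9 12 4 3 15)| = 14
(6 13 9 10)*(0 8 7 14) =(0 8 7 14)(6 13 9 10) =[8, 1, 2, 3, 4, 5, 13, 14, 7, 10, 6, 11, 12, 9, 0]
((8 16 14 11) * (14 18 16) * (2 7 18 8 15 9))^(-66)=(2 11 16)(7 15 8)(9 14 18)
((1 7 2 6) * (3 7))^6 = ((1 3 7 2 6))^6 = (1 3 7 2 6)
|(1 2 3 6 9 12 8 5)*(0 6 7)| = |(0 6 9 12 8 5 1 2 3 7)| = 10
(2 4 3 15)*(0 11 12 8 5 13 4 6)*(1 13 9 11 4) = (0 4 3 15 2 6)(1 13)(5 9 11 12 8) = [4, 13, 6, 15, 3, 9, 0, 7, 5, 11, 10, 12, 8, 1, 14, 2]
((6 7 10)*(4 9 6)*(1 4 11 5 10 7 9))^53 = ((1 4)(5 10 11)(6 9))^53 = (1 4)(5 11 10)(6 9)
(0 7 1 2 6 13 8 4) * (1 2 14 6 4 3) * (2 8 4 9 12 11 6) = (0 7 8 3 1 14 2 9 12 11 6 13 4) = [7, 14, 9, 1, 0, 5, 13, 8, 3, 12, 10, 6, 11, 4, 2]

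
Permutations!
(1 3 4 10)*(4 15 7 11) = (1 3 15 7 11 4 10) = [0, 3, 2, 15, 10, 5, 6, 11, 8, 9, 1, 4, 12, 13, 14, 7]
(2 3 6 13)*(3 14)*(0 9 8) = (0 9 8)(2 14 3 6 13) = [9, 1, 14, 6, 4, 5, 13, 7, 0, 8, 10, 11, 12, 2, 3]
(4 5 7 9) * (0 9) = (0 9 4 5 7) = [9, 1, 2, 3, 5, 7, 6, 0, 8, 4]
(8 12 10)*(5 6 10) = (5 6 10 8 12) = [0, 1, 2, 3, 4, 6, 10, 7, 12, 9, 8, 11, 5]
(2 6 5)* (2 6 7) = (2 7)(5 6) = [0, 1, 7, 3, 4, 6, 5, 2]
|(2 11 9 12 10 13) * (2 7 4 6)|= 9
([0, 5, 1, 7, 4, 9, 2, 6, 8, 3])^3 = [0, 3, 9, 2, 4, 7, 5, 1, 8, 6]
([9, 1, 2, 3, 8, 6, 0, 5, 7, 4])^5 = (0 5 8 9 6 7 4)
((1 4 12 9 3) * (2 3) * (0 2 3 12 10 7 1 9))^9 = (12)(1 4 10 7)(3 9)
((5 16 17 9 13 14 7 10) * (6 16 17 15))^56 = (17)(6 15 16)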